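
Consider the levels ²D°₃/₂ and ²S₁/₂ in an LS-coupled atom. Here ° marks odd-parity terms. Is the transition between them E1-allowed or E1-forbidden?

Reading off the term symbols: S 1/2→1/2, L 2→0, J 3/2→1/2, parity odd→even.
ΔS = 0: S: 1/2 → 1/2 — ✓.
ΔL = 0, ±1 (not L=0↔0): L: 2 → 0, ΔL = -2 — ✗.
ΔJ = 0, ±1 (not J=0↔0): J: 3/2 → 1/2, ΔJ = -1 — ✓.
Parity must change: odd → even — ✓.
Rule(s) violated: ΔL.

forbidden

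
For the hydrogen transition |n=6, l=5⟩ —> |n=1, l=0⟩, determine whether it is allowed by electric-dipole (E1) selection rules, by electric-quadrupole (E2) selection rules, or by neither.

Δl = 0 − 5 = -5; l_i + l_f = 5.
E1 (Δl = ±1): not satisfied.
E2 (Δl = 0,±2, l_i+l_f ≥ 2): not satisfied.

neither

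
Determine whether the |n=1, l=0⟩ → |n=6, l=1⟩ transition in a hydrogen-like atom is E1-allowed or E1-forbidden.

allowed

Δl = 1 − 0 = +1; the E1 rule Δl = ±1 is passes.
All E1 selection rules are satisfied.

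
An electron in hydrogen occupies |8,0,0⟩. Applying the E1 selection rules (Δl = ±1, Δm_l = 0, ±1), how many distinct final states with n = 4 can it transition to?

3

E1 requires Δl = ±1, so l_f ∈ {-1, 1}; with 0 ≤ l_f ≤ n_f−1 = 3, the allowed l_f values are {1}.
For l_f = 1: m_f ∈ {m_i−1, m_i, m_i+1} ∩ [−1, 1] = {-1, 0, 1} → 3 states.
Total: 3.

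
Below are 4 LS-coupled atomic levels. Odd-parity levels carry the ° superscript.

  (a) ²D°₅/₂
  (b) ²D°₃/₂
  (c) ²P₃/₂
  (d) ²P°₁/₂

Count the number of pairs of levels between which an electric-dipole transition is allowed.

3

(a)–(b): forbidden (parity).
(a)–(c): allowed.
(a)–(d): forbidden (parity, ΔJ).
(b)–(c): allowed.
(b)–(d): forbidden (parity).
(c)–(d): allowed.
Allowed pairs: 3 of 6.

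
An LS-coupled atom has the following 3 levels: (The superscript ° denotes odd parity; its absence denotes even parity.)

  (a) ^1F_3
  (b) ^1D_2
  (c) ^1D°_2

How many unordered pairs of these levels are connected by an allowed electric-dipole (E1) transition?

(a)–(b): forbidden (parity).
(a)–(c): allowed.
(b)–(c): allowed.
Allowed pairs: 2 of 3.

2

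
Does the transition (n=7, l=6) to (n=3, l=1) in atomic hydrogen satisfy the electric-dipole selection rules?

forbidden

l: 6 → 1 (Δl = -5). Δl = ±1 ✗.
The transition is electric-dipole forbidden.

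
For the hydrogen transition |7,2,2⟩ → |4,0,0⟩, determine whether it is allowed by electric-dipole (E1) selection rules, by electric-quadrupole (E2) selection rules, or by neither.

Δl = 0 − 2 = -2; l_i + l_f = 2.
Δm_l = -2.
E1 (Δl = ±1, |Δm_l| ≤ 1): not satisfied.
E2 (Δl = 0,±2, l_i+l_f ≥ 2, |Δm_l| ≤ 2): satisfied.

E2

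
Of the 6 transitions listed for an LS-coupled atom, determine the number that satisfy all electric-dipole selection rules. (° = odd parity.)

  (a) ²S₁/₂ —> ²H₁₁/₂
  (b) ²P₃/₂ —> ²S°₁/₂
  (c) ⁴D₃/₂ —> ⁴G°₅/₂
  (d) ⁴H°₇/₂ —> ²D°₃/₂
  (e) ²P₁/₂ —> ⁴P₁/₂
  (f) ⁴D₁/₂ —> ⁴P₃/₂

1

(a) forbidden (parity, ΔL, ΔJ fail)
(b) allowed
(c) forbidden (ΔL fails)
(d) forbidden (parity, ΔS, ΔL, ΔJ fail)
(e) forbidden (parity, ΔS fail)
(f) forbidden (parity fails)
Total allowed: 1 of 6.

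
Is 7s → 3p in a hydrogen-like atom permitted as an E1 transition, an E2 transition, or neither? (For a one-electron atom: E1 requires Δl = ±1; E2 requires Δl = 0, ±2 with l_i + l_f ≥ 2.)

Δl = 1 − 0 = +1; l_i + l_f = 1.
E1 (Δl = ±1): satisfied.
E2 (Δl = 0,±2, l_i+l_f ≥ 2): not satisfied.

E1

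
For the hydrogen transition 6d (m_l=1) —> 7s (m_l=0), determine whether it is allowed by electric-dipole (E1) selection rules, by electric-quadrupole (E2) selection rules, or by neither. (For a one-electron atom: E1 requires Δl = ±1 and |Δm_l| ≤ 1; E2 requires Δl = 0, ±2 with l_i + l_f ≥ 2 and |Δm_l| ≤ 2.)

Δl = 0 − 2 = -2; l_i + l_f = 2.
Δm_l = -1.
E1 (Δl = ±1, |Δm_l| ≤ 1): not satisfied.
E2 (Δl = 0,±2, l_i+l_f ≥ 2, |Δm_l| ≤ 2): satisfied.

E2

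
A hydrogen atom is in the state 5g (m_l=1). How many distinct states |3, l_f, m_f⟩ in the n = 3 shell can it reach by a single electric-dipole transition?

E1 requires l_f ∈ {3, 5}, but neither lies in [0, 2], so no final state is reachable.
Total: 0.

0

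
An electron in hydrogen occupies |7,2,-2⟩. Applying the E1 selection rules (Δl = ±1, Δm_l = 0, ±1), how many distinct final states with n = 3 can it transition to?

1

E1 requires Δl = ±1, so l_f ∈ {1, 3}; with 0 ≤ l_f ≤ n_f−1 = 2, the allowed l_f values are {1}.
For l_f = 1: m_f ∈ {m_i−1, m_i, m_i+1} ∩ [−1, 1] = {-1} → 1 state.
Total: 1.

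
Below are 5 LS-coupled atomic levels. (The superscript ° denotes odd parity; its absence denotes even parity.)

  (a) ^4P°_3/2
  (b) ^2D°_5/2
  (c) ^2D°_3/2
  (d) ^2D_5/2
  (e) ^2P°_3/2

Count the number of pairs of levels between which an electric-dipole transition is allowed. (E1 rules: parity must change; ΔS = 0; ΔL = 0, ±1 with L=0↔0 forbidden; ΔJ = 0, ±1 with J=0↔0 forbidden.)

3

(a)–(b): forbidden (parity, ΔS).
(a)–(c): forbidden (parity, ΔS).
(a)–(d): forbidden (ΔS).
(a)–(e): forbidden (parity, ΔS).
(b)–(c): forbidden (parity).
(b)–(d): allowed.
(b)–(e): forbidden (parity).
(c)–(d): allowed.
(c)–(e): forbidden (parity).
(d)–(e): allowed.
Allowed pairs: 3 of 10.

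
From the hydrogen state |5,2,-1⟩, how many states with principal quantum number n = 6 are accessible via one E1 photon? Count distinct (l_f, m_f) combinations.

E1 requires Δl = ±1, so l_f ∈ {1, 3}; with 0 ≤ l_f ≤ n_f−1 = 5, the allowed l_f values are {1, 3}.
For l_f = 1: m_f ∈ {m_i−1, m_i, m_i+1} ∩ [−1, 1] = {-1, 0} → 2 states.
For l_f = 3: m_f ∈ {m_i−1, m_i, m_i+1} ∩ [−3, 3] = {-2, -1, 0} → 3 states.
Total: 5.

5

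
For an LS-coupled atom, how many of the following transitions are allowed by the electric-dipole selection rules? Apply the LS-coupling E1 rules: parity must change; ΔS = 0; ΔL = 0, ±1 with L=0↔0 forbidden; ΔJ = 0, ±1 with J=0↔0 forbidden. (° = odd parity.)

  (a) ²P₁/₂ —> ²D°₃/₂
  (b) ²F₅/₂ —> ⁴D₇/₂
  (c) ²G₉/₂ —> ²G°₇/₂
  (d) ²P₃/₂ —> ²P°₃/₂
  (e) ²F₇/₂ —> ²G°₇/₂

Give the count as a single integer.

4

(a) allowed
(b) forbidden (parity, ΔS fail)
(c) allowed
(d) allowed
(e) allowed
Total allowed: 4 of 5.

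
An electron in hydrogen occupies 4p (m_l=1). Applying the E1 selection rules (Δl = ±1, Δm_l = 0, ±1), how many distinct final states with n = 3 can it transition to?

4

E1 requires Δl = ±1, so l_f ∈ {0, 2}; with 0 ≤ l_f ≤ n_f−1 = 2, the allowed l_f values are {0, 2}.
For l_f = 0: m_f ∈ {m_i−1, m_i, m_i+1} ∩ [−0, 0] = {0} → 1 state.
For l_f = 2: m_f ∈ {m_i−1, m_i, m_i+1} ∩ [−2, 2] = {0, 1, 2} → 3 states.
Total: 4.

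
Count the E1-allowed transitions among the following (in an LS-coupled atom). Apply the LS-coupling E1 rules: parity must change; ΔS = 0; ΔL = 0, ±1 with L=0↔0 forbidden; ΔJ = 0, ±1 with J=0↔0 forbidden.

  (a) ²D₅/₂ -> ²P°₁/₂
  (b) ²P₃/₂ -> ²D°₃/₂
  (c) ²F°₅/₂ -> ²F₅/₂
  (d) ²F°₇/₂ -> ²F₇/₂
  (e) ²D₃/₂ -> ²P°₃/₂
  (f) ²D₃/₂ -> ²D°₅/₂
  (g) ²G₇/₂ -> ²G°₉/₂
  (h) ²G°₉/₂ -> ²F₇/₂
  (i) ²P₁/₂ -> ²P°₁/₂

8

(a) forbidden (ΔJ fails)
(b) allowed
(c) allowed
(d) allowed
(e) allowed
(f) allowed
(g) allowed
(h) allowed
(i) allowed
Total allowed: 8 of 9.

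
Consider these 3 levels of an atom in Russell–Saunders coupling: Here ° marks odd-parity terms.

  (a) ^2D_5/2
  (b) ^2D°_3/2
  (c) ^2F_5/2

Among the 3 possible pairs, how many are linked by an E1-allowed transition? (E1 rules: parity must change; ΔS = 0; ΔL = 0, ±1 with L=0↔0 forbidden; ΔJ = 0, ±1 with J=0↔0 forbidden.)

(a)–(b): allowed.
(a)–(c): forbidden (parity).
(b)–(c): allowed.
Allowed pairs: 2 of 3.

2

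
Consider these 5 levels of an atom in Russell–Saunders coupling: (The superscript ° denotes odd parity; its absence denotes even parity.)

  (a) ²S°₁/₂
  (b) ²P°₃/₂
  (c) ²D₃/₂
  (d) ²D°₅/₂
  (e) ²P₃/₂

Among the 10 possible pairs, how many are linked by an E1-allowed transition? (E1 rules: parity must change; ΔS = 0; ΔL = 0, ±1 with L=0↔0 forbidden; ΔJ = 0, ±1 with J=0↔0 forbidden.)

(a)–(b): forbidden (parity).
(a)–(c): forbidden (ΔL).
(a)–(d): forbidden (parity, ΔL, ΔJ).
(a)–(e): allowed.
(b)–(c): allowed.
(b)–(d): forbidden (parity).
(b)–(e): allowed.
(c)–(d): allowed.
(c)–(e): forbidden (parity).
(d)–(e): allowed.
Allowed pairs: 5 of 10.

5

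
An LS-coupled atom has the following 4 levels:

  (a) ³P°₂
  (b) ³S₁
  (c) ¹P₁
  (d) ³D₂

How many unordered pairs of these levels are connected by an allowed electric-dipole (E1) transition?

(a)–(b): allowed.
(a)–(c): forbidden (ΔS).
(a)–(d): allowed.
(b)–(c): forbidden (parity, ΔS).
(b)–(d): forbidden (parity, ΔL).
(c)–(d): forbidden (parity, ΔS).
Allowed pairs: 2 of 6.

2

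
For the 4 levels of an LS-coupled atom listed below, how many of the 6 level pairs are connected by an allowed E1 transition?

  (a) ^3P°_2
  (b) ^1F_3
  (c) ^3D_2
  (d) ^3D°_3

2

(a)–(b): forbidden (ΔS, ΔL).
(a)–(c): allowed.
(a)–(d): forbidden (parity).
(b)–(c): forbidden (parity, ΔS).
(b)–(d): forbidden (ΔS).
(c)–(d): allowed.
Allowed pairs: 2 of 6.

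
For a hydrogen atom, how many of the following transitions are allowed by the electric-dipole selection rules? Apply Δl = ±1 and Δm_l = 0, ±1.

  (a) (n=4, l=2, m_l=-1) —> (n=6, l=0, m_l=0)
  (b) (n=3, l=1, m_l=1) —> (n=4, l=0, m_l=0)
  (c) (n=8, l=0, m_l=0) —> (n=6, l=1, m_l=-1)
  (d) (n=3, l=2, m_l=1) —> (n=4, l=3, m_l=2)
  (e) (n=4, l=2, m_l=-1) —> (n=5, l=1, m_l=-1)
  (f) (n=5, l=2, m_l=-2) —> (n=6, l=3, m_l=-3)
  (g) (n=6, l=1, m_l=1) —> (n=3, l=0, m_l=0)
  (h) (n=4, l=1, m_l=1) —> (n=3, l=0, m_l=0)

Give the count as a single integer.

(a) forbidden — Δl = -2 (E1 requires Δl = ±1)
(b) allowed
(c) allowed
(d) allowed
(e) allowed
(f) allowed
(g) allowed
(h) allowed
Total allowed: 7 of 8.

7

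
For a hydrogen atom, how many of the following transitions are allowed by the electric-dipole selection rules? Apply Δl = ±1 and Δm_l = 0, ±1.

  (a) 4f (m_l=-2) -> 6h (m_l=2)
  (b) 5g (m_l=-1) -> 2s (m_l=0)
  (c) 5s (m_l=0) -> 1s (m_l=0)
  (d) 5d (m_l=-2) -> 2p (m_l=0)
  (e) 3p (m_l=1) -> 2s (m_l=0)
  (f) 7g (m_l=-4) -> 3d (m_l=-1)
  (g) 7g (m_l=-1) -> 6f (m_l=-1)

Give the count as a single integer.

2

(a) forbidden — Δl = +2 (E1 requires Δl = ±1); Δm_l = +4 (E1 requires Δm_l = 0, ±1)
(b) forbidden — Δl = -4 (E1 requires Δl = ±1)
(c) forbidden — Δl = +0 (E1 requires Δl = ±1)
(d) forbidden — Δm_l = +2 (E1 requires Δm_l = 0, ±1)
(e) allowed
(f) forbidden — Δl = -2 (E1 requires Δl = ±1); Δm_l = +3 (E1 requires Δm_l = 0, ±1)
(g) allowed
Total allowed: 2 of 7.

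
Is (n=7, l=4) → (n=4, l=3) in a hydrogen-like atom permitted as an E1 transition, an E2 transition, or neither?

Δl = 3 − 4 = -1; l_i + l_f = 7.
E1 (Δl = ±1): satisfied.
E2 (Δl = 0,±2, l_i+l_f ≥ 2): not satisfied.

E1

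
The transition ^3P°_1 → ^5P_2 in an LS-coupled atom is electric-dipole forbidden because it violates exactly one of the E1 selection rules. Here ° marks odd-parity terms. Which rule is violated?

Reading off the term symbols: S 1→2, L 1→1, J 1→2, parity odd→even.
ΔS = 0: S: 1 → 2 — ✗.
ΔJ = 0, ±1 (not J=0↔0): J: 1 → 2, ΔJ = +1 — ✓.
Parity must change: odd → even — ✓.
ΔL = 0, ±1 (not L=0↔0): L: 1 → 1, ΔL = +0 — ✓.

the ΔS = 0 rule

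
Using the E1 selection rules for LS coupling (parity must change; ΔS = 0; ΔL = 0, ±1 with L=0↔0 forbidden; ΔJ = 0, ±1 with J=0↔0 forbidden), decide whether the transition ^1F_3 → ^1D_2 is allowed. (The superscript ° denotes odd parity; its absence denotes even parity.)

forbidden

ΔJ = 0, ±1 (not J=0↔0): J: 3 → 2, ΔJ = -1 — ✓.
ΔL = 0, ±1 (not L=0↔0): L: 3 → 2, ΔL = -1 — ✓.
Parity must change: even → even — ✗.
ΔS = 0: S: 0 → 0 — ✓.
Rule(s) violated: parity.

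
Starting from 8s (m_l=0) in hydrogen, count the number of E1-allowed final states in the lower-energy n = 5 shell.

3

E1 requires Δl = ±1, so l_f ∈ {-1, 1}; with 0 ≤ l_f ≤ n_f−1 = 4, the allowed l_f values are {1}.
For l_f = 1: m_f ∈ {m_i−1, m_i, m_i+1} ∩ [−1, 1] = {-1, 0, 1} → 3 states.
Total: 3.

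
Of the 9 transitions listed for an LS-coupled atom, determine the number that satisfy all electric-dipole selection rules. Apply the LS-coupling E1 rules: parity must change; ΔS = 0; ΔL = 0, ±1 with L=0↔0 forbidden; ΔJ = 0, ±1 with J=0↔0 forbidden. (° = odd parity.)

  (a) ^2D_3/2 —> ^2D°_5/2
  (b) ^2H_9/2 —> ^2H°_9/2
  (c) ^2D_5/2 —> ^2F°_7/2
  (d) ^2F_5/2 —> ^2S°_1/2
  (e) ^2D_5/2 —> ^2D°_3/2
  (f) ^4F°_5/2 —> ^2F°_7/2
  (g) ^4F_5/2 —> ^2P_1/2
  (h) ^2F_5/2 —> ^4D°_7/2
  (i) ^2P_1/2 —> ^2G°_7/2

4

(a) allowed
(b) allowed
(c) allowed
(d) forbidden (ΔL, ΔJ fail)
(e) allowed
(f) forbidden (parity, ΔS fail)
(g) forbidden (parity, ΔS, ΔL, ΔJ fail)
(h) forbidden (ΔS fails)
(i) forbidden (ΔL, ΔJ fail)
Total allowed: 4 of 9.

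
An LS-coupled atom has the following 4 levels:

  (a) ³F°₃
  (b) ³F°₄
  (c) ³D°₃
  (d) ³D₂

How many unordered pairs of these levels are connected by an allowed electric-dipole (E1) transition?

(a)–(b): forbidden (parity).
(a)–(c): forbidden (parity).
(a)–(d): allowed.
(b)–(c): forbidden (parity).
(b)–(d): forbidden (ΔJ).
(c)–(d): allowed.
Allowed pairs: 2 of 6.

2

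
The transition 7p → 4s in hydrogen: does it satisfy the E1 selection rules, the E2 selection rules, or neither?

E1

Δl = 0 − 1 = -1; l_i + l_f = 1.
E1 (Δl = ±1): satisfied.
E2 (Δl = 0,±2, l_i+l_f ≥ 2): not satisfied.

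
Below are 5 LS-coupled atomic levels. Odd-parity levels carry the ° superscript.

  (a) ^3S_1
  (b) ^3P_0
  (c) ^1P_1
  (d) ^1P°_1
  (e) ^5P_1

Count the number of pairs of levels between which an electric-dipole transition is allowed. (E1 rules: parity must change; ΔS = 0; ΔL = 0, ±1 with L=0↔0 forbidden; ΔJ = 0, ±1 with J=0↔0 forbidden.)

1

(a)–(b): forbidden (parity).
(a)–(c): forbidden (parity, ΔS).
(a)–(d): forbidden (ΔS).
(a)–(e): forbidden (parity, ΔS).
(b)–(c): forbidden (parity, ΔS).
(b)–(d): forbidden (ΔS).
(b)–(e): forbidden (parity, ΔS).
(c)–(d): allowed.
(c)–(e): forbidden (parity, ΔS).
(d)–(e): forbidden (ΔS).
Allowed pairs: 1 of 10.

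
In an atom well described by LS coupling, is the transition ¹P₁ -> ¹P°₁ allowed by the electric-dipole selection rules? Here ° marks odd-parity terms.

Initial level: S=0, L=1, J=1, parity even. Final level: S=0, L=1, J=1, parity odd.
ΔS = 0: S: 0 → 0 — ✓.
ΔJ = 0, ±1 (not J=0↔0): J: 1 → 1, ΔJ = +0 — ✓.
Parity must change: even → odd — ✓.
ΔL = 0, ±1 (not L=0↔0): L: 1 → 1, ΔL = +0 — ✓.
All four E1 rules are satisfied.

allowed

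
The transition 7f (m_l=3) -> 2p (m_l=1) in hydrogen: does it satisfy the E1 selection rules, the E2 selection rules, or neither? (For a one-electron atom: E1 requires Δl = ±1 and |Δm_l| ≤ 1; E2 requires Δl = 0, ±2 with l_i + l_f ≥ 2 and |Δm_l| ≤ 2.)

Δl = 1 − 3 = -2; l_i + l_f = 4.
Δm_l = -2.
E1 (Δl = ±1, |Δm_l| ≤ 1): not satisfied.
E2 (Δl = 0,±2, l_i+l_f ≥ 2, |Δm_l| ≤ 2): satisfied.

E2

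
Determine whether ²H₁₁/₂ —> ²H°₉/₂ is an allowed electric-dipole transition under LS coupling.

allowed

ΔS = 0: S: 1/2 → 1/2 — passes.
Parity must change: even → odd — passes.
ΔJ = 0, ±1 (not J=0↔0): J: 11/2 → 9/2, ΔJ = -1 — passes.
ΔL = 0, ±1 (not L=0↔0): L: 5 → 5, ΔL = +0 — passes.
All four E1 rules are satisfied.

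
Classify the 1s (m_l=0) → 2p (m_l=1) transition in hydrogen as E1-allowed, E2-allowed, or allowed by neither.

Δl = 1 − 0 = +1; l_i + l_f = 1.
Δm_l = +1.
E1 (Δl = ±1, |Δm_l| ≤ 1): satisfied.
E2 (Δl = 0,±2, l_i+l_f ≥ 2, |Δm_l| ≤ 2): not satisfied.

E1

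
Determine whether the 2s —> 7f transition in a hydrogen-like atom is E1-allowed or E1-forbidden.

Initial l = 0, final l = 3, so Δl = +3. E1 requires Δl = ±1: violated.
The transition is electric-dipole forbidden.

forbidden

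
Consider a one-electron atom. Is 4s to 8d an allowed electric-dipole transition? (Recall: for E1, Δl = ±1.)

forbidden

Δl = 2 − 0 = +2; the E1 rule Δl = ±1 is fails.
The transition is electric-dipole forbidden.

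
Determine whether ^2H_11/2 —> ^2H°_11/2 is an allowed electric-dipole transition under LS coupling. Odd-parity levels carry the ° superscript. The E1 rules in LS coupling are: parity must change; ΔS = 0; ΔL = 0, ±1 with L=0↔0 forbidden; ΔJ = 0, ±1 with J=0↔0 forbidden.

ΔS = 0: S: 1/2 → 1/2 — passes.
ΔJ = 0, ±1 (not J=0↔0): J: 11/2 → 11/2, ΔJ = +0 — passes.
Parity must change: even → odd — passes.
ΔL = 0, ±1 (not L=0↔0): L: 5 → 5, ΔL = +0 — passes.
All four E1 rules are satisfied.

allowed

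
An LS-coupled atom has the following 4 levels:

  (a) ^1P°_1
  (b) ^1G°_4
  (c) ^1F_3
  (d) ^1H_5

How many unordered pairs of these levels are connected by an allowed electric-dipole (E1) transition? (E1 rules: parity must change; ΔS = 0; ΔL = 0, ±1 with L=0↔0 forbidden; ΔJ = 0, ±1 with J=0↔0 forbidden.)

2

(a)–(b): forbidden (parity, ΔL, ΔJ).
(a)–(c): forbidden (ΔL, ΔJ).
(a)–(d): forbidden (ΔL, ΔJ).
(b)–(c): allowed.
(b)–(d): allowed.
(c)–(d): forbidden (parity, ΔL, ΔJ).
Allowed pairs: 2 of 6.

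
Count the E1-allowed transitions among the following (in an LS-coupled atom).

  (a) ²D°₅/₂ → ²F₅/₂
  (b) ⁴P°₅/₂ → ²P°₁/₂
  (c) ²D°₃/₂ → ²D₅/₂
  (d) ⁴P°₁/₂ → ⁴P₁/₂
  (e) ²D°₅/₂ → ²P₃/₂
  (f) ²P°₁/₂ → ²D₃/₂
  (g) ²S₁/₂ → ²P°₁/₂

6

(a) allowed
(b) forbidden (parity, ΔS, ΔJ fail)
(c) allowed
(d) allowed
(e) allowed
(f) allowed
(g) allowed
Total allowed: 6 of 7.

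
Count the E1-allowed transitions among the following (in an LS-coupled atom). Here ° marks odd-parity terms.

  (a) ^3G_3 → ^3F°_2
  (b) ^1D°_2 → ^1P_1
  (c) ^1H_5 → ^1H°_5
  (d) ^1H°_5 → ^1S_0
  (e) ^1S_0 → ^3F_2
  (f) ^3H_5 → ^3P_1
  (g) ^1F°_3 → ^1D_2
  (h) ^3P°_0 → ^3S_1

5

(a) allowed
(b) allowed
(c) allowed
(d) forbidden (ΔL, ΔJ fail)
(e) forbidden (parity, ΔS, ΔL, ΔJ fail)
(f) forbidden (parity, ΔL, ΔJ fail)
(g) allowed
(h) allowed
Total allowed: 5 of 8.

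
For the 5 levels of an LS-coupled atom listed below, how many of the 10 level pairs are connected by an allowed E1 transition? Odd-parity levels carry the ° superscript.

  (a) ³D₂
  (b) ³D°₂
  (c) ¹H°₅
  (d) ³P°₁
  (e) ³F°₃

3

(a)–(b): allowed.
(a)–(c): forbidden (ΔS, ΔL, ΔJ).
(a)–(d): allowed.
(a)–(e): allowed.
(b)–(c): forbidden (parity, ΔS, ΔL, ΔJ).
(b)–(d): forbidden (parity).
(b)–(e): forbidden (parity).
(c)–(d): forbidden (parity, ΔS, ΔL, ΔJ).
(c)–(e): forbidden (parity, ΔS, ΔL, ΔJ).
(d)–(e): forbidden (parity, ΔL, ΔJ).
Allowed pairs: 3 of 10.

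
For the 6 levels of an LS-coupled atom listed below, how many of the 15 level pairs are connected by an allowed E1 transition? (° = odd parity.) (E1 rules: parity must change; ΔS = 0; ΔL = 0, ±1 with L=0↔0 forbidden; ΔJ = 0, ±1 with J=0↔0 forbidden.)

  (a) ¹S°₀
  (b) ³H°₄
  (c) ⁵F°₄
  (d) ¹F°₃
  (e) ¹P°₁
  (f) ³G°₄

0

(a)–(b): forbidden (parity, ΔS, ΔL, ΔJ).
(a)–(c): forbidden (parity, ΔS, ΔL, ΔJ).
(a)–(d): forbidden (parity, ΔL, ΔJ).
(a)–(e): forbidden (parity).
(a)–(f): forbidden (parity, ΔS, ΔL, ΔJ).
(b)–(c): forbidden (parity, ΔS, ΔL).
(b)–(d): forbidden (parity, ΔS, ΔL).
(b)–(e): forbidden (parity, ΔS, ΔL, ΔJ).
(b)–(f): forbidden (parity).
(c)–(d): forbidden (parity, ΔS).
(c)–(e): forbidden (parity, ΔS, ΔL, ΔJ).
(c)–(f): forbidden (parity, ΔS).
(d)–(e): forbidden (parity, ΔL, ΔJ).
(d)–(f): forbidden (parity, ΔS).
(e)–(f): forbidden (parity, ΔS, ΔL, ΔJ).
Allowed pairs: 0 of 15.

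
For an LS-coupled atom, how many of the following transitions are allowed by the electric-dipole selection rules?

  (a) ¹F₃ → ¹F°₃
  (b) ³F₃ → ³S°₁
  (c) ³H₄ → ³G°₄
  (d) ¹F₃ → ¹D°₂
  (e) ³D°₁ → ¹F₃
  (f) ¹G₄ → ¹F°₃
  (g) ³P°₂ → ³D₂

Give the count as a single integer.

(a) allowed
(b) forbidden (ΔL, ΔJ fail)
(c) allowed
(d) allowed
(e) forbidden (ΔS, ΔJ fail)
(f) allowed
(g) allowed
Total allowed: 5 of 7.

5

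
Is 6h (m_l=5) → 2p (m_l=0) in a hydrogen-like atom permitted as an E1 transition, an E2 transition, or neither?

Δl = 1 − 5 = -4; l_i + l_f = 6.
Δm_l = -5.
E1 (Δl = ±1, |Δm_l| ≤ 1): not satisfied.
E2 (Δl = 0,±2, l_i+l_f ≥ 2, |Δm_l| ≤ 2): not satisfied.

neither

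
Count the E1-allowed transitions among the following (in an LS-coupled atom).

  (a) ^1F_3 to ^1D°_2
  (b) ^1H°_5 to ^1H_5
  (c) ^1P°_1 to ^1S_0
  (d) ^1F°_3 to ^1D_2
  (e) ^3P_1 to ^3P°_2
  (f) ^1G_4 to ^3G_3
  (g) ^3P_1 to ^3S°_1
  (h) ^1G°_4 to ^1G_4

7

(a) allowed
(b) allowed
(c) allowed
(d) allowed
(e) allowed
(f) forbidden (parity, ΔS fail)
(g) allowed
(h) allowed
Total allowed: 7 of 8.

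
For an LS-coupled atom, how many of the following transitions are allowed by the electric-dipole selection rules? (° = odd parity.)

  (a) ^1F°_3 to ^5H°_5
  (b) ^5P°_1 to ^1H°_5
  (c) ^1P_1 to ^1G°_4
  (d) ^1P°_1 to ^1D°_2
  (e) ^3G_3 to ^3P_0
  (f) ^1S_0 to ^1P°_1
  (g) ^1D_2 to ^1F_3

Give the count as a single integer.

1

(a) forbidden (parity, ΔS, ΔL, ΔJ fail)
(b) forbidden (parity, ΔS, ΔL, ΔJ fail)
(c) forbidden (ΔL, ΔJ fail)
(d) forbidden (parity fails)
(e) forbidden (parity, ΔL, ΔJ fail)
(f) allowed
(g) forbidden (parity fails)
Total allowed: 1 of 7.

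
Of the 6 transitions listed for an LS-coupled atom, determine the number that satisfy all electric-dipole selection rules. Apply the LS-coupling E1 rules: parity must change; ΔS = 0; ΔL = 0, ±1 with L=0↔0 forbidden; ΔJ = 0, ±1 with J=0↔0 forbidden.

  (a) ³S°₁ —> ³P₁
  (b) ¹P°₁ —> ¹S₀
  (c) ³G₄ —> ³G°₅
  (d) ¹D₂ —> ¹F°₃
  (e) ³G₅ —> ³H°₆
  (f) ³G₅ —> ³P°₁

(a) allowed
(b) allowed
(c) allowed
(d) allowed
(e) allowed
(f) forbidden (ΔL, ΔJ fail)
Total allowed: 5 of 6.

5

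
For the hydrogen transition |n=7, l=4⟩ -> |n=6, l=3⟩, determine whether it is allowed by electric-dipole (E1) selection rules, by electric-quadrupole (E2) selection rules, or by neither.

Δl = 3 − 4 = -1; l_i + l_f = 7.
E1 (Δl = ±1): satisfied.
E2 (Δl = 0,±2, l_i+l_f ≥ 2): not satisfied.

E1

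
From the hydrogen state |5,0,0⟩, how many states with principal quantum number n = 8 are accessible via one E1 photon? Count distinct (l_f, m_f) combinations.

E1 requires Δl = ±1, so l_f ∈ {-1, 1}; with 0 ≤ l_f ≤ n_f−1 = 7, the allowed l_f values are {1}.
For l_f = 1: m_f ∈ {m_i−1, m_i, m_i+1} ∩ [−1, 1] = {-1, 0, 1} → 3 states.
Total: 3.

3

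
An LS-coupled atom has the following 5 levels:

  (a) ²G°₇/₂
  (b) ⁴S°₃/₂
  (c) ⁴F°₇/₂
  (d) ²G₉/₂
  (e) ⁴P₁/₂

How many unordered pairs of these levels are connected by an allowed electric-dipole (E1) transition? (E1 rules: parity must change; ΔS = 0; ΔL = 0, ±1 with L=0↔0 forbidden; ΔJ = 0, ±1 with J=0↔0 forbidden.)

2

(a)–(b): forbidden (parity, ΔS, ΔL, ΔJ).
(a)–(c): forbidden (parity, ΔS).
(a)–(d): allowed.
(a)–(e): forbidden (ΔS, ΔL, ΔJ).
(b)–(c): forbidden (parity, ΔL, ΔJ).
(b)–(d): forbidden (ΔS, ΔL, ΔJ).
(b)–(e): allowed.
(c)–(d): forbidden (ΔS).
(c)–(e): forbidden (ΔL, ΔJ).
(d)–(e): forbidden (parity, ΔS, ΔL, ΔJ).
Allowed pairs: 2 of 10.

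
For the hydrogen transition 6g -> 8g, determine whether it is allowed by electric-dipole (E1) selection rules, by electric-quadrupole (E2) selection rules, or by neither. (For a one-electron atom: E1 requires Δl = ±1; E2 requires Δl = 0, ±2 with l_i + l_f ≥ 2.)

E2

Δl = 4 − 4 = +0; l_i + l_f = 8.
E1 (Δl = ±1): not satisfied.
E2 (Δl = 0,±2, l_i+l_f ≥ 2): satisfied.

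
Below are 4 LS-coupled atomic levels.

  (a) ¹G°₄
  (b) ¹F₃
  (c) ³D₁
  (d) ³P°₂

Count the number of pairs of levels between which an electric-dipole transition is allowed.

2

(a)–(b): allowed.
(a)–(c): forbidden (ΔS, ΔL, ΔJ).
(a)–(d): forbidden (parity, ΔS, ΔL, ΔJ).
(b)–(c): forbidden (parity, ΔS, ΔJ).
(b)–(d): forbidden (ΔS, ΔL).
(c)–(d): allowed.
Allowed pairs: 2 of 6.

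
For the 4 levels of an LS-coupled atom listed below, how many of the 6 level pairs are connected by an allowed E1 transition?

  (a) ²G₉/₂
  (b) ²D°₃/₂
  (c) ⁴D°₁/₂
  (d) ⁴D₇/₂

(a)–(b): forbidden (ΔL, ΔJ).
(a)–(c): forbidden (ΔS, ΔL, ΔJ).
(a)–(d): forbidden (parity, ΔS, ΔL).
(b)–(c): forbidden (parity, ΔS).
(b)–(d): forbidden (ΔS, ΔJ).
(c)–(d): forbidden (ΔJ).
Allowed pairs: 0 of 6.

0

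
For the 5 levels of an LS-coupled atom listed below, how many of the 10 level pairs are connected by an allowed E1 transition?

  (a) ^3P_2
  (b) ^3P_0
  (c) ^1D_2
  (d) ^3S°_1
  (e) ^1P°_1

3

(a)–(b): forbidden (parity, ΔJ).
(a)–(c): forbidden (parity, ΔS).
(a)–(d): allowed.
(a)–(e): forbidden (ΔS).
(b)–(c): forbidden (parity, ΔS, ΔJ).
(b)–(d): allowed.
(b)–(e): forbidden (ΔS).
(c)–(d): forbidden (ΔS, ΔL).
(c)–(e): allowed.
(d)–(e): forbidden (parity, ΔS).
Allowed pairs: 3 of 10.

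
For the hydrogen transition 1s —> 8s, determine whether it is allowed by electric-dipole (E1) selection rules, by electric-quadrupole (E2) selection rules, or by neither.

Δl = 0 − 0 = +0; l_i + l_f = 0.
E1 (Δl = ±1): not satisfied.
E2 (Δl = 0,±2, l_i+l_f ≥ 2): not satisfied.

neither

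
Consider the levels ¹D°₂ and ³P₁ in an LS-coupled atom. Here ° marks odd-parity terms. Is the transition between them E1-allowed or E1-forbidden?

ΔS = 0: S: 0 → 1 — fails.
ΔJ = 0, ±1 (not J=0↔0): J: 2 → 1, ΔJ = -1 — passes.
Parity must change: odd → even — passes.
ΔL = 0, ±1 (not L=0↔0): L: 2 → 1, ΔL = -1 — passes.
Rule(s) violated: ΔS.

forbidden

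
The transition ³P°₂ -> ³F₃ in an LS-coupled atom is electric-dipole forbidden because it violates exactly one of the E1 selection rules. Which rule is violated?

the ΔL = 0, ±1 rule

Initial level: S=1, L=1, J=2, parity odd. Final level: S=1, L=3, J=3, parity even.
ΔL = 0, ±1 (not L=0↔0): L: 1 → 3, ΔL = +2 — violated.
ΔJ = 0, ±1 (not J=0↔0): J: 2 → 3, ΔJ = +1 — satisfied.
Parity must change: odd → even — satisfied.
ΔS = 0: S: 1 → 1 — satisfied.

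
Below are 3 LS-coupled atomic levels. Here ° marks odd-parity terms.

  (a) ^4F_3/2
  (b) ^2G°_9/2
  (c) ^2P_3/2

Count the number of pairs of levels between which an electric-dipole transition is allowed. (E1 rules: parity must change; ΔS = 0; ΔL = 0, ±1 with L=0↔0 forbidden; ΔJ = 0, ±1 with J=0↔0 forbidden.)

0

(a)–(b): forbidden (ΔS, ΔJ).
(a)–(c): forbidden (parity, ΔS, ΔL).
(b)–(c): forbidden (ΔL, ΔJ).
Allowed pairs: 0 of 3.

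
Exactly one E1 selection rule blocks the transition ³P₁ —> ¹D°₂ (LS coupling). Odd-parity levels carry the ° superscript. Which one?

Initial level: S=1, L=1, J=1, parity even. Final level: S=0, L=2, J=2, parity odd.
ΔJ = 0, ±1 (not J=0↔0): J: 1 → 2, ΔJ = +1 — satisfied.
ΔS = 0: S: 1 → 0 — violated.
ΔL = 0, ±1 (not L=0↔0): L: 1 → 2, ΔL = +1 — satisfied.
Parity must change: even → odd — satisfied.

the ΔS = 0 rule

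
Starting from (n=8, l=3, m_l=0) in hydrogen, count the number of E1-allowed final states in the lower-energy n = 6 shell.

E1 requires Δl = ±1, so l_f ∈ {2, 4}; with 0 ≤ l_f ≤ n_f−1 = 5, the allowed l_f values are {2, 4}.
For l_f = 2: m_f ∈ {m_i−1, m_i, m_i+1} ∩ [−2, 2] = {-1, 0, 1} → 3 states.
For l_f = 4: m_f ∈ {m_i−1, m_i, m_i+1} ∩ [−4, 4] = {-1, 0, 1} → 3 states.
Total: 6.

6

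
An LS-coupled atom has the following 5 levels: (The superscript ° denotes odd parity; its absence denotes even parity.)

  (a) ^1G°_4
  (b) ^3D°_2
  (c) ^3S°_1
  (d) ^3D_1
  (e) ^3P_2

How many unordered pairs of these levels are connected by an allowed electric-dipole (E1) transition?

3

(a)–(b): forbidden (parity, ΔS, ΔL, ΔJ).
(a)–(c): forbidden (parity, ΔS, ΔL, ΔJ).
(a)–(d): forbidden (ΔS, ΔL, ΔJ).
(a)–(e): forbidden (ΔS, ΔL, ΔJ).
(b)–(c): forbidden (parity, ΔL).
(b)–(d): allowed.
(b)–(e): allowed.
(c)–(d): forbidden (ΔL).
(c)–(e): allowed.
(d)–(e): forbidden (parity).
Allowed pairs: 3 of 10.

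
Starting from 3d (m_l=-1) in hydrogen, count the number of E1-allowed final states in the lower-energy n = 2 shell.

2

E1 requires Δl = ±1, so l_f ∈ {1, 3}; with 0 ≤ l_f ≤ n_f−1 = 1, the allowed l_f values are {1}.
For l_f = 1: m_f ∈ {m_i−1, m_i, m_i+1} ∩ [−1, 1] = {-1, 0} → 2 states.
Total: 2.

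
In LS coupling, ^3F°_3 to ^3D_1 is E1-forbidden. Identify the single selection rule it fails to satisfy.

Reading off the term symbols: S 1→1, L 3→2, J 3→1, parity odd→even.
Parity must change: odd → even — passes.
ΔS = 0: S: 1 → 1 — passes.
ΔL = 0, ±1 (not L=0↔0): L: 3 → 2, ΔL = -1 — passes.
ΔJ = 0, ±1 (not J=0↔0): J: 3 → 1, ΔJ = -2 — fails.

the ΔJ = 0, ±1 rule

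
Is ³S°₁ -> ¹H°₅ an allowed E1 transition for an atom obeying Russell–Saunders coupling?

Parity must change: odd → odd — fails.
ΔS = 0: S: 1 → 0 — fails.
ΔL = 0, ±1 (not L=0↔0): L: 0 → 5, ΔL = +5 — fails.
ΔJ = 0, ±1 (not J=0↔0): J: 1 → 5, ΔJ = +4 — fails.
Rule(s) violated: parity, ΔS, ΔL, ΔJ.

forbidden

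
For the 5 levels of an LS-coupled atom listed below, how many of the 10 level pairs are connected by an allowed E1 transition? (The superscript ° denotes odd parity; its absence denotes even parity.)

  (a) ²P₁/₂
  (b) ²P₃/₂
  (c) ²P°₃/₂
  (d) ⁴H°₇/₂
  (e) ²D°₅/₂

3

(a)–(b): forbidden (parity).
(a)–(c): allowed.
(a)–(d): forbidden (ΔS, ΔL, ΔJ).
(a)–(e): forbidden (ΔJ).
(b)–(c): allowed.
(b)–(d): forbidden (ΔS, ΔL, ΔJ).
(b)–(e): allowed.
(c)–(d): forbidden (parity, ΔS, ΔL, ΔJ).
(c)–(e): forbidden (parity).
(d)–(e): forbidden (parity, ΔS, ΔL).
Allowed pairs: 3 of 10.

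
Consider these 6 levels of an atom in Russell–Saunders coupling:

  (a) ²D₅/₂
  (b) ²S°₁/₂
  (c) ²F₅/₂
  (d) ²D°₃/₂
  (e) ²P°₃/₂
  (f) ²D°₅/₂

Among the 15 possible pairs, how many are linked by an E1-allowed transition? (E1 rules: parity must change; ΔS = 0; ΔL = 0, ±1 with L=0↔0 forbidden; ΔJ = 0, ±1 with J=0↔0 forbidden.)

(a)–(b): forbidden (ΔL, ΔJ).
(a)–(c): forbidden (parity).
(a)–(d): allowed.
(a)–(e): allowed.
(a)–(f): allowed.
(b)–(c): forbidden (ΔL, ΔJ).
(b)–(d): forbidden (parity, ΔL).
(b)–(e): forbidden (parity).
(b)–(f): forbidden (parity, ΔL, ΔJ).
(c)–(d): allowed.
(c)–(e): forbidden (ΔL).
(c)–(f): allowed.
(d)–(e): forbidden (parity).
(d)–(f): forbidden (parity).
(e)–(f): forbidden (parity).
Allowed pairs: 5 of 15.

5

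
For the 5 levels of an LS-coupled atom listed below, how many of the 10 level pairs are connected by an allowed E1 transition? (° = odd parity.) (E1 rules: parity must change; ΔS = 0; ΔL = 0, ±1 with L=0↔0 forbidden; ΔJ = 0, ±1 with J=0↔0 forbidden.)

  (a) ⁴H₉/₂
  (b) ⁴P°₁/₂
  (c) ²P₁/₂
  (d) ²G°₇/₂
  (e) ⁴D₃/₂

(a)–(b): forbidden (ΔL, ΔJ).
(a)–(c): forbidden (parity, ΔS, ΔL, ΔJ).
(a)–(d): forbidden (ΔS).
(a)–(e): forbidden (parity, ΔL, ΔJ).
(b)–(c): forbidden (ΔS).
(b)–(d): forbidden (parity, ΔS, ΔL, ΔJ).
(b)–(e): allowed.
(c)–(d): forbidden (ΔL, ΔJ).
(c)–(e): forbidden (parity, ΔS).
(d)–(e): forbidden (ΔS, ΔL, ΔJ).
Allowed pairs: 1 of 10.

1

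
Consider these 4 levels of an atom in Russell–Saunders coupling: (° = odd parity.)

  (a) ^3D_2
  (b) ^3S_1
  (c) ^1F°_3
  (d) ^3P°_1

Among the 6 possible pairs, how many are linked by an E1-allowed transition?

2

(a)–(b): forbidden (parity, ΔL).
(a)–(c): forbidden (ΔS).
(a)–(d): allowed.
(b)–(c): forbidden (ΔS, ΔL, ΔJ).
(b)–(d): allowed.
(c)–(d): forbidden (parity, ΔS, ΔL, ΔJ).
Allowed pairs: 2 of 6.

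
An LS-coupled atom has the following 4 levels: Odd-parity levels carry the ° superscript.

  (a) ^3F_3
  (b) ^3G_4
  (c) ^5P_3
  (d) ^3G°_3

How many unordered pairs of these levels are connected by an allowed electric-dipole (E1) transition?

(a)–(b): forbidden (parity).
(a)–(c): forbidden (parity, ΔS, ΔL).
(a)–(d): allowed.
(b)–(c): forbidden (parity, ΔS, ΔL).
(b)–(d): allowed.
(c)–(d): forbidden (ΔS, ΔL).
Allowed pairs: 2 of 6.

2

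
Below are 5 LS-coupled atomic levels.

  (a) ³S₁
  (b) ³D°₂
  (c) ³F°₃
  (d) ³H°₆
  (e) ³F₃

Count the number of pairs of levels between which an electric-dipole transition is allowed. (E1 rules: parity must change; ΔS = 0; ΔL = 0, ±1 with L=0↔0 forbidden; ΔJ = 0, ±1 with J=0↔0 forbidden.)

2

(a)–(b): forbidden (ΔL).
(a)–(c): forbidden (ΔL, ΔJ).
(a)–(d): forbidden (ΔL, ΔJ).
(a)–(e): forbidden (parity, ΔL, ΔJ).
(b)–(c): forbidden (parity).
(b)–(d): forbidden (parity, ΔL, ΔJ).
(b)–(e): allowed.
(c)–(d): forbidden (parity, ΔL, ΔJ).
(c)–(e): allowed.
(d)–(e): forbidden (ΔL, ΔJ).
Allowed pairs: 2 of 10.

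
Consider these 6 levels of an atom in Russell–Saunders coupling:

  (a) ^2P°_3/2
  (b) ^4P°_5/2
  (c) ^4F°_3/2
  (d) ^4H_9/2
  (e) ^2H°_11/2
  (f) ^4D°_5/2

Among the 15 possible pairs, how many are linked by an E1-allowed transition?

0

(a)–(b): forbidden (parity, ΔS).
(a)–(c): forbidden (parity, ΔS, ΔL).
(a)–(d): forbidden (ΔS, ΔL, ΔJ).
(a)–(e): forbidden (parity, ΔL, ΔJ).
(a)–(f): forbidden (parity, ΔS).
(b)–(c): forbidden (parity, ΔL).
(b)–(d): forbidden (ΔL, ΔJ).
(b)–(e): forbidden (parity, ΔS, ΔL, ΔJ).
(b)–(f): forbidden (parity).
(c)–(d): forbidden (ΔL, ΔJ).
(c)–(e): forbidden (parity, ΔS, ΔL, ΔJ).
(c)–(f): forbidden (parity).
(d)–(e): forbidden (ΔS).
(d)–(f): forbidden (ΔL, ΔJ).
(e)–(f): forbidden (parity, ΔS, ΔL, ΔJ).
Allowed pairs: 0 of 15.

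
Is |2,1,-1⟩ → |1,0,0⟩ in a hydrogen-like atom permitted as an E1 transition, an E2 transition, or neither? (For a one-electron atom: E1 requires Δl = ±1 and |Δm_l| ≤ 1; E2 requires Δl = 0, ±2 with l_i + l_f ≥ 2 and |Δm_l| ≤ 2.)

Δl = 0 − 1 = -1; l_i + l_f = 1.
Δm_l = +1.
E1 (Δl = ±1, |Δm_l| ≤ 1): satisfied.
E2 (Δl = 0,±2, l_i+l_f ≥ 2, |Δm_l| ≤ 2): not satisfied.

E1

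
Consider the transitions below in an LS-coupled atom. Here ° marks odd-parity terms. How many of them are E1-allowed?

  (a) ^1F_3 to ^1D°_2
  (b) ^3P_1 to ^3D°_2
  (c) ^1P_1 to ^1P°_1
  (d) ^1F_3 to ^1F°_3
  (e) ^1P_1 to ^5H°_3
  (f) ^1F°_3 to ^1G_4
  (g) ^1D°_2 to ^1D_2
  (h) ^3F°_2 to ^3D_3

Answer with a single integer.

(a) allowed
(b) allowed
(c) allowed
(d) allowed
(e) forbidden (ΔS, ΔL, ΔJ fail)
(f) allowed
(g) allowed
(h) allowed
Total allowed: 7 of 8.

7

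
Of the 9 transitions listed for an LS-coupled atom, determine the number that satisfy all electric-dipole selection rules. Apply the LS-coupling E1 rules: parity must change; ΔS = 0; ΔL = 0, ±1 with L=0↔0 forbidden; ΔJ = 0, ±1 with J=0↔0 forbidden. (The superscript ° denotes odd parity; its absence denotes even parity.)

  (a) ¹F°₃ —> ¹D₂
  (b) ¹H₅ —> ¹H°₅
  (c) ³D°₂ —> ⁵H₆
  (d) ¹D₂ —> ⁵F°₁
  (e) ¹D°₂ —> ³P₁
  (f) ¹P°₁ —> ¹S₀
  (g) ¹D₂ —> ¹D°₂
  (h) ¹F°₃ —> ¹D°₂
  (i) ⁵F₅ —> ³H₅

4

(a) allowed
(b) allowed
(c) forbidden (ΔS, ΔL, ΔJ fail)
(d) forbidden (ΔS fails)
(e) forbidden (ΔS fails)
(f) allowed
(g) allowed
(h) forbidden (parity fails)
(i) forbidden (parity, ΔS, ΔL fail)
Total allowed: 4 of 9.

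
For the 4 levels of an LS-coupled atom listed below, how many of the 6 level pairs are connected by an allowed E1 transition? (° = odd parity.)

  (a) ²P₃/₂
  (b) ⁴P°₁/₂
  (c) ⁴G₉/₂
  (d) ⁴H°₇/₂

(a)–(b): forbidden (ΔS).
(a)–(c): forbidden (parity, ΔS, ΔL, ΔJ).
(a)–(d): forbidden (ΔS, ΔL, ΔJ).
(b)–(c): forbidden (ΔL, ΔJ).
(b)–(d): forbidden (parity, ΔL, ΔJ).
(c)–(d): allowed.
Allowed pairs: 1 of 6.

1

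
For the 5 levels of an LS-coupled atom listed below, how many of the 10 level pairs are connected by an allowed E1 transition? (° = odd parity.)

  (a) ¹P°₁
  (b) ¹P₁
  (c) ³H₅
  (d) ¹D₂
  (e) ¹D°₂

(a)–(b): allowed.
(a)–(c): forbidden (ΔS, ΔL, ΔJ).
(a)–(d): allowed.
(a)–(e): forbidden (parity).
(b)–(c): forbidden (parity, ΔS, ΔL, ΔJ).
(b)–(d): forbidden (parity).
(b)–(e): allowed.
(c)–(d): forbidden (parity, ΔS, ΔL, ΔJ).
(c)–(e): forbidden (ΔS, ΔL, ΔJ).
(d)–(e): allowed.
Allowed pairs: 4 of 10.

4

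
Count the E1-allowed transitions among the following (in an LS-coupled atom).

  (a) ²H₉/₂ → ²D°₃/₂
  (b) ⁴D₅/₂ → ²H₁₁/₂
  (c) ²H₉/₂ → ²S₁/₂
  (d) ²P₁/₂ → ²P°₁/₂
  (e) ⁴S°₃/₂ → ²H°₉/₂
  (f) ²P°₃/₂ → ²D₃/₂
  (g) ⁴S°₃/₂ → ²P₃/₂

(a) forbidden (ΔL, ΔJ fail)
(b) forbidden (parity, ΔS, ΔL, ΔJ fail)
(c) forbidden (parity, ΔL, ΔJ fail)
(d) allowed
(e) forbidden (parity, ΔS, ΔL, ΔJ fail)
(f) allowed
(g) forbidden (ΔS fails)
Total allowed: 2 of 7.

2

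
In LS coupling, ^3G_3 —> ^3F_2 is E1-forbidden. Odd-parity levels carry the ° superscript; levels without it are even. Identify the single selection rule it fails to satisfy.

parity

ΔL = 0, ±1 (not L=0↔0): L: 4 → 3, ΔL = -1 — ok.
Parity must change: even → even — fails.
ΔS = 0: S: 1 → 1 — ok.
ΔJ = 0, ±1 (not J=0↔0): J: 3 → 2, ΔJ = -1 — ok.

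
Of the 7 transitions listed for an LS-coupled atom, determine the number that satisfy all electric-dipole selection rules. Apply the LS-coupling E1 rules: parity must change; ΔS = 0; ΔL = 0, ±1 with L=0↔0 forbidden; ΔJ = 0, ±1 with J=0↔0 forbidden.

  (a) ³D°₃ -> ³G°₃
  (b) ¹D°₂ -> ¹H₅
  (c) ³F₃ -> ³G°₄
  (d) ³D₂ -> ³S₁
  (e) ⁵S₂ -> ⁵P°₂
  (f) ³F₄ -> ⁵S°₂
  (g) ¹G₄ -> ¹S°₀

2

(a) forbidden (parity, ΔL fail)
(b) forbidden (ΔL, ΔJ fail)
(c) allowed
(d) forbidden (parity, ΔL fail)
(e) allowed
(f) forbidden (ΔS, ΔL, ΔJ fail)
(g) forbidden (ΔL, ΔJ fail)
Total allowed: 2 of 7.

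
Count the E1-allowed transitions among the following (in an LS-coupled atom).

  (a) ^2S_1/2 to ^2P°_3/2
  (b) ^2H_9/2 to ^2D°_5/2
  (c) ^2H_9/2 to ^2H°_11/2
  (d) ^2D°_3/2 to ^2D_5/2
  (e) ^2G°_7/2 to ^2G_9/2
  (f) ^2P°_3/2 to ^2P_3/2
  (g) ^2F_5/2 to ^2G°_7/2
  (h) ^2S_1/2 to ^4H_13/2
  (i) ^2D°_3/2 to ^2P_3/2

(a) allowed
(b) forbidden (ΔL, ΔJ fail)
(c) allowed
(d) allowed
(e) allowed
(f) allowed
(g) allowed
(h) forbidden (parity, ΔS, ΔL, ΔJ fail)
(i) allowed
Total allowed: 7 of 9.

7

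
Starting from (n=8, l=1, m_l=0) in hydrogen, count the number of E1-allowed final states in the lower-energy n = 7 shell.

E1 requires Δl = ±1, so l_f ∈ {0, 2}; with 0 ≤ l_f ≤ n_f−1 = 6, the allowed l_f values are {0, 2}.
For l_f = 0: m_f ∈ {m_i−1, m_i, m_i+1} ∩ [−0, 0] = {0} → 1 state.
For l_f = 2: m_f ∈ {m_i−1, m_i, m_i+1} ∩ [−2, 2] = {-1, 0, 1} → 3 states.
Total: 4.

4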